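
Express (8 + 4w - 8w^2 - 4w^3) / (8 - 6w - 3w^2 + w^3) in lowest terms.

(-4 - 4w)/(-4 + w)

Repeated division with remainder:
  -4w^3 - 8w^2 + 4w + 8 = (-4)(w^3 - 3w^2 - 6w + 8) + (-20w^2 - 20w + 40)
  w^3 - 3w^2 - 6w + 8 = (-(1/20)w + 1/5)(-20w^2 - 20w + 40) + (0)
Last nonzero remainder: -20w^2 - 20w + 40. Dividing through by -20 gives the monic gcd w^2 + w - 2.
Cancel w^2 + w - 2 from numerator and denominator to get the reduced form.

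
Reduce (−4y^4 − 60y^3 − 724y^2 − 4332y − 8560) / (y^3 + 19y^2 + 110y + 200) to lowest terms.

(−4y^2 − 24y − 428)/(y + 10)

Apply the Euclidean algorithm:
  −4y^4 − 60y^3 − 724y^2 − 4332y − 8560 = (−4y + 16)(y^3 + 19y^2 + 110y + 200) + (−588y^2 − 5292y − 11760)
  y^3 + 19y^2 + 110y + 200 = (−(1/588)y − 5/294)(−588y^2 − 5292y − 11760) + (0)
Last nonzero remainder: −588y^2 − 5292y − 11760. Dividing through by −588 gives the monic gcd y^2 + 9y + 20.
Cancel y^2 + 9y + 20 from numerator and denominator to get the reduced form.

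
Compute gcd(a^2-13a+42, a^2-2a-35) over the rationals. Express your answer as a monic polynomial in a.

a-7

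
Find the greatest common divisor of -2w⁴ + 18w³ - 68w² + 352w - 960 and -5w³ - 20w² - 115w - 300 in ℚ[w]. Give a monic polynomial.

w² + w + 20

Euclidean algorithm in ℚ[w]:
  -2w⁴ + 18w³ - 68w² + 352w - 960 = ((2/5)w - 26/5)(-5w³ - 20w² - 115w - 300) + (-126w² - 126w - 2520)
  -5w³ - 20w² - 115w - 300 = ((5/126)w + 5/42)(-126w² - 126w - 2520) + (0)
Last nonzero remainder: -126w² - 126w - 2520. Dividing through by -126 gives the monic gcd w² + w + 20.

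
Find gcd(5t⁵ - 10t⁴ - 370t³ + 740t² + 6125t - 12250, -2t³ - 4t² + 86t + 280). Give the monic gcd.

Repeated division with remainder:
  5t⁵ - 10t⁴ - 370t³ + 740t² + 6125t - 12250 = (-(5/2)t² + 10t + 115/2)(-2t³ - 4t² + 86t + 280) + (810t² - 1620t - 28350)
  -2t³ - 4t² + 86t + 280 = (-(1/405)t - 4/405)(810t² - 1620t - 28350) + (0)
Last nonzero remainder: 810t² - 1620t - 28350. Dividing through by 810 gives the monic gcd t² - 2t - 35.

t² - 2t - 35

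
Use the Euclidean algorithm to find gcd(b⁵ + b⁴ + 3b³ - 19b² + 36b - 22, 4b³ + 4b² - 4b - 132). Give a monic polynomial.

b² + 4b + 11

By polynomial division,
  b⁵ + b⁴ + 3b³ - 19b² + 36b - 22 = ((1/4)b² + 1)(4b³ + 4b² - 4b - 132) + (10b² + 40b + 110)
  4b³ + 4b² - 4b - 132 = ((2/5)b - 6/5)(10b² + 40b + 110) + (0)
Last nonzero remainder: 10b² + 40b + 110. Dividing through by 10 gives the monic gcd b² + 4b + 11.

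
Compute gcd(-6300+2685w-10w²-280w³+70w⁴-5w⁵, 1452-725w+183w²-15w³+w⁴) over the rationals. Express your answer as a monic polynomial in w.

12-5w+w²

Apply the Euclidean algorithm:
  -5w⁵+70w⁴-280w³-10w²+2685w-6300 = (-5w-5)(w⁴-15w³+183w²-725w+1452) + (560w³-2720w²+6320w+960)
  w⁴-15w³+183w²-725w+1452 = ((1/560)w-71/3920)(560w³-2720w²+6320w+960) + ((6000/49)w²-(30000/49)w+72000/49)
  560w³-2720w²+6320w+960 = ((343/75)w+49/75)((6000/49)w²-(30000/49)w+72000/49) + (0)
Last nonzero remainder: (6000/49)w²-(30000/49)w+72000/49. Dividing through by 6000/49 gives the monic gcd w²-5w+12.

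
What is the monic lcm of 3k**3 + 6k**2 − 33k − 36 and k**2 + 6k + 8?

k**4 + 4k**3 − 7k**2 − 34k − 24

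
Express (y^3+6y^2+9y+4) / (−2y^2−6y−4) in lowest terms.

(−y^2−5y−4)/(2y+4)

Apply the Euclidean algorithm:
  y^3+6y^2+9y+4 = (−(1/2)y−3/2)(−2y^2−6y−4) + (−2y−2)
  −2y^2−6y−4 = (y+2)(−2y−2) + (0)
Last nonzero remainder: −2y−2. Dividing through by −2 gives the monic gcd y+1.
Cancel y+1 from numerator and denominator to get the reduced form.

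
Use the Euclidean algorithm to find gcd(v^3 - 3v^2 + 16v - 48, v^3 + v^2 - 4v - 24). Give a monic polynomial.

v - 3

Euclidean algorithm in ℚ[v]:
  v^3 - 3v^2 + 16v - 48 = (v^3 + v^2 - 4v - 24) + (-4v^2 + 20v - 24)
  v^3 + v^2 - 4v - 24 = (-(1/4)v - 3/2)(-4v^2 + 20v - 24) + (20v - 60)
  -4v^2 + 20v - 24 = (-(1/5)v + 2/5)(20v - 60) + (0)
Last nonzero remainder: 20v - 60. Dividing through by 20 gives the monic gcd v - 3.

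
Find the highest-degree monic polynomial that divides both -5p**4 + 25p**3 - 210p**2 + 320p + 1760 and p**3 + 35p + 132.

Apply the Euclidean algorithm:
  -5p**4 + 25p**3 - 210p**2 + 320p + 1760 = (-5p + 25)(p**3 + 35p + 132) + (-35p**2 + 105p - 1540)
  p**3 + 35p + 132 = (-(1/35)p - 3/35)(-35p**2 + 105p - 1540) + (0)
Last nonzero remainder: -35p**2 + 105p - 1540. Dividing through by -35 gives the monic gcd p**2 - 3p + 44.

p**2 - 3p + 44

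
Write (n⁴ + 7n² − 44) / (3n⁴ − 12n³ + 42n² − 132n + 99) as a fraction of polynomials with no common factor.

(n² − 4)/(3n² − 12n + 9)

Repeated division with remainder:
  n⁴ + 7n² − 44 = (1/3)(3n⁴ − 12n³ + 42n² − 132n + 99) + (4n³ − 7n² + 44n − 77)
  3n⁴ − 12n³ + 42n² − 132n + 99 = ((3/4)n − 27/16)(4n³ − 7n² + 44n − 77) + (−(45/16)n² − 495/16)
  4n³ − 7n² + 44n − 77 = (−(64/45)n + 112/45)(−(45/16)n² − 495/16) + (0)
Last nonzero remainder: −(45/16)n² − 495/16. Dividing through by −45/16 gives the monic gcd n² + 11.
Cancel n² + 11 from numerator and denominator to get the reduced form.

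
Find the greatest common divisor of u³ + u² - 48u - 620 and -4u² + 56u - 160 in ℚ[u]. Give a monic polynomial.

u - 10

Apply the Euclidean algorithm:
  u³ + u² - 48u - 620 = (-(1/4)u - 15/4)(-4u² + 56u - 160) + (122u - 1220)
  -4u² + 56u - 160 = (-(2/61)u + 8/61)(122u - 1220) + (0)
Last nonzero remainder: 122u - 1220. Dividing through by 122 gives the monic gcd u - 10.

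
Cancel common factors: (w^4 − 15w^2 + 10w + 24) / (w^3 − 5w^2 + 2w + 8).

(w^2 + w − 12)/(w − 4)

Euclidean algorithm in ℚ[w]:
  w^4 − 15w^2 + 10w + 24 = (w + 5)(w^3 − 5w^2 + 2w + 8) + (8w^2 − 8w − 16)
  w^3 − 5w^2 + 2w + 8 = ((1/8)w − 1/2)(8w^2 − 8w − 16) + (0)
Last nonzero remainder: 8w^2 − 8w − 16. Dividing through by 8 gives the monic gcd w^2 − w − 2.
Cancel w^2 − w − 2 from numerator and denominator to get the reduced form.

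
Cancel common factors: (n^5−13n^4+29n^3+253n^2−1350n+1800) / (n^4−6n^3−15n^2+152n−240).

(n^2−11n+30)/(n−4)

By polynomial division,
  n^5−13n^4+29n^3+253n^2−1350n+1800 = (n−7)(n^4−6n^3−15n^2+152n−240) + (2n^3−4n^2−46n+120)
  n^4−6n^3−15n^2+152n−240 = ((1/2)n−2)(2n^3−4n^2−46n+120) + (0)
Last nonzero remainder: 2n^3−4n^2−46n+120. Dividing through by 2 gives the monic gcd n^3−2n^2−23n+60.
Cancel n^3−2n^2−23n+60 from numerator and denominator to get the reduced form.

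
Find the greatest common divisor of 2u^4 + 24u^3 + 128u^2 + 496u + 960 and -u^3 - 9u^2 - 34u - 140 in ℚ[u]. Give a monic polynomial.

u^2 + 2u + 20

Apply the Euclidean algorithm:
  2u^4 + 24u^3 + 128u^2 + 496u + 960 = (-2u - 6)(-u^3 - 9u^2 - 34u - 140) + (6u^2 + 12u + 120)
  -u^3 - 9u^2 - 34u - 140 = (-(1/6)u - 7/6)(6u^2 + 12u + 120) + (0)
Last nonzero remainder: 6u^2 + 12u + 120. Dividing through by 6 gives the monic gcd u^2 + 2u + 20.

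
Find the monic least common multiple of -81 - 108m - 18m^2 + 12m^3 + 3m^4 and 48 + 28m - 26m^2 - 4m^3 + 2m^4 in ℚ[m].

-216 - 126m + 141m^2 + 32m^3 - 22m^4 - 2m^5 + m^6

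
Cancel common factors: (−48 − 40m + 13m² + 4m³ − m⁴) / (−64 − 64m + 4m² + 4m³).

(12 + m − m²)/(16 + 4m)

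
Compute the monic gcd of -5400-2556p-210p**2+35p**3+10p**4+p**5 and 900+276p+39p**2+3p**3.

300+92p+13p**2+p**3

Repeated division with remainder:
  p**5+10p**4+35p**3-210p**2-2556p-5400 = ((1/3)p**2-p-6)(3p**3+39p**2+276p+900) + (0)
Last nonzero remainder: 3p**3+39p**2+276p+900. Dividing through by 3 gives the monic gcd p**3+13p**2+92p+300.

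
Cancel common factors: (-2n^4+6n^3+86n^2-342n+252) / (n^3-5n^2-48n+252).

(-2n^2+8n-6)/(n-6)

Apply the Euclidean algorithm:
  -2n^4+6n^3+86n^2-342n+252 = (-2n-4)(n^3-5n^2-48n+252) + (-30n^2-30n+1260)
  n^3-5n^2-48n+252 = (-(1/30)n+1/5)(-30n^2-30n+1260) + (0)
Last nonzero remainder: -30n^2-30n+1260. Dividing through by -30 gives the monic gcd n^2+n-42.
Cancel n^2+n-42 from numerator and denominator to get the reduced form.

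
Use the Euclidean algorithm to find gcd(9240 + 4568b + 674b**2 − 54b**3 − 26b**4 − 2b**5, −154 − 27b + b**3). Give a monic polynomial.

22 + 7b + b**2

Repeated division with remainder:
  −2b**5 − 26b**4 − 54b**3 + 674b**2 + 4568b + 9240 = (−2b**2 − 26b − 108)(b**3 − 27b − 154) + (−336b**2 − 2352b − 7392)
  b**3 − 27b − 154 = (−(1/336)b + 1/48)(−336b**2 − 2352b − 7392) + (0)
Last nonzero remainder: −336b**2 − 2352b − 7392. Dividing through by −336 gives the monic gcd b**2 + 7b + 22.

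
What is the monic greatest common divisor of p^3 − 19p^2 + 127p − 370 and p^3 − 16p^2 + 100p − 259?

p^2 − 9p + 37

Apply the Euclidean algorithm:
  p^3 − 19p^2 + 127p − 370 = (p^3 − 16p^2 + 100p − 259) + (−3p^2 + 27p − 111)
  p^3 − 16p^2 + 100p − 259 = (−(1/3)p + 7/3)(−3p^2 + 27p − 111) + (0)
Last nonzero remainder: −3p^2 + 27p − 111. Dividing through by −3 gives the monic gcd p^2 − 9p + 37.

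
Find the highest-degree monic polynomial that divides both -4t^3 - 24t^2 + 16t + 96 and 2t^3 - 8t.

t^2 - 4

Repeated division with remainder:
  -4t^3 - 24t^2 + 16t + 96 = (-2)(2t^3 - 8t) + (-24t^2 + 96)
  2t^3 - 8t = (-(1/12)t)(-24t^2 + 96) + (0)
Last nonzero remainder: -24t^2 + 96. Dividing through by -24 gives the monic gcd t^2 - 4.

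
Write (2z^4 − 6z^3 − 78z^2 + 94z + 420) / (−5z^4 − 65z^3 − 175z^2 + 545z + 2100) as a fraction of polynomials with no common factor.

Euclidean algorithm in ℚ[z]:
  2z^4 − 6z^3 − 78z^2 + 94z + 420 = (−2/5)(−5z^4 − 65z^3 − 175z^2 + 545z + 2100) + (−32z^3 − 148z^2 + 312z + 1260)
  −5z^4 − 65z^3 − 175z^2 + 545z + 2100 = ((5/32)z + 335/256)(−32z^3 − 148z^2 + 312z + 1260) + (−(1925/64)z^2 − (1925/32)z + 28875/64)
  −32z^3 − 148z^2 + 312z + 1260 = ((2048/1925)z + 768/275)(−(1925/64)z^2 − (1925/32)z + 28875/64) + (0)
Last nonzero remainder: −(1925/64)z^2 − (1925/32)z + 28875/64. Dividing through by −1925/64 gives the monic gcd z^2 + 2z − 15.
Cancel z^2 + 2z − 15 from numerator and denominator to get the reduced form.

(−2z^2 + 10z + 28)/(5z^2 + 55z + 140)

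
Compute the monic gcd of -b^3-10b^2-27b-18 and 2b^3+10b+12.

By polynomial division,
  -b^3-10b^2-27b-18 = (-1/2)(2b^3+10b+12) + (-10b^2-22b-12)
  2b^3+10b+12 = (-(1/5)b+11/25)(-10b^2-22b-12) + ((432/25)b+432/25)
  -10b^2-22b-12 = (-(125/216)b-25/36)((432/25)b+432/25) + (0)
Last nonzero remainder: (432/25)b+432/25. Dividing through by 432/25 gives the monic gcd b+1.

b+1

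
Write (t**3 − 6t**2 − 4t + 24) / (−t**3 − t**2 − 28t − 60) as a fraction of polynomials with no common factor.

Repeated division with remainder:
  t**3 − 6t**2 − 4t + 24 = (−1)(−t**3 − t**2 − 28t − 60) + (−7t**2 − 32t − 36)
  −t**3 − t**2 − 28t − 60 = ((1/7)t − 25/49)(−7t**2 − 32t − 36) + (−(1920/49)t − 3840/49)
  −7t**2 − 32t − 36 = ((343/1920)t + 147/320)(−(1920/49)t − 3840/49) + (0)
Last nonzero remainder: −(1920/49)t − 3840/49. Dividing through by −1920/49 gives the monic gcd t + 2.
Cancel t + 2 from numerator and denominator to get the reduced form.

(−t**2 + 8t − 12)/(t**2 − t + 30)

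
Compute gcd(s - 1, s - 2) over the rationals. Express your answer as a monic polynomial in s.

Repeated division with remainder:
  s - 1 = (s - 2) + (1)
  s - 2 = (s - 2)(1) + (0)
The last nonzero remainder is the constant 1, so the polynomials are coprime and gcd = 1.

1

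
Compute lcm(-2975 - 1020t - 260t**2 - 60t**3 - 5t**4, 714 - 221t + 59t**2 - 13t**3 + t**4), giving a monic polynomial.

Apply the Euclidean algorithm:
  -5t**4 - 60t**3 - 260t**2 - 1020t - 2975 = (-5)(t**4 - 13t**3 + 59t**2 - 221t + 714) + (-125t**3 + 35t**2 - 2125t + 595)
  t**4 - 13t**3 + 59t**2 - 221t + 714 = (-(1/125)t + 318/3125)(-125t**3 + 35t**2 - 2125t + 595) + ((24024/625)t**2 + 408408/625)
  -125t**3 + 35t**2 - 2125t + 595 = (-(78125/24024)t + 3125/3432)((24024/625)t**2 + 408408/625) + (0)
Last nonzero remainder: (24024/625)t**2 + 408408/625. Dividing through by 24024/625 gives the monic gcd t**2 + 17.
Then lcm(f, g) = f·g / gcd(f, g); expanding and making the result monic gives the answer.

24990 + 833t + 127t**2 + 32t**3 - 62t**4 - t**5 + t**6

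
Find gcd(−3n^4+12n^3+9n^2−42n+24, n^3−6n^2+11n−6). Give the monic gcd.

Apply the Euclidean algorithm:
  −3n^4+12n^3+9n^2−42n+24 = (−3n−6)(n^3−6n^2+11n−6) + (6n^2+6n−12)
  n^3−6n^2+11n−6 = ((1/6)n−7/6)(6n^2+6n−12) + (20n−20)
  6n^2+6n−12 = ((3/10)n+3/5)(20n−20) + (0)
Last nonzero remainder: 20n−20. Dividing through by 20 gives the monic gcd n−1.

n−1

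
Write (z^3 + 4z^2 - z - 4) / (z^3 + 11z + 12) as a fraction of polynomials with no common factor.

(z^2 + 3z - 4)/(z^2 - z + 12)

By polynomial division,
  z^3 + 4z^2 - z - 4 = (z^3 + 11z + 12) + (4z^2 - 12z - 16)
  z^3 + 11z + 12 = ((1/4)z + 3/4)(4z^2 - 12z - 16) + (24z + 24)
  4z^2 - 12z - 16 = ((1/6)z - 2/3)(24z + 24) + (0)
Last nonzero remainder: 24z + 24. Dividing through by 24 gives the monic gcd z + 1.
Cancel z + 1 from numerator and denominator to get the reduced form.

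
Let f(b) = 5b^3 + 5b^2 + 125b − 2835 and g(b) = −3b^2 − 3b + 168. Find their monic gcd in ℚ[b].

Repeated division with remainder:
  5b^3 + 5b^2 + 125b − 2835 = (−(5/3)b)(−3b^2 − 3b + 168) + (405b − 2835)
  −3b^2 − 3b + 168 = (−(1/135)b − 8/135)(405b − 2835) + (0)
Last nonzero remainder: 405b − 2835. Dividing through by 405 gives the monic gcd b − 7.

b − 7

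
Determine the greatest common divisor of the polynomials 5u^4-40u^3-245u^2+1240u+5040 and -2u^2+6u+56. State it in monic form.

Repeated division with remainder:
  5u^4-40u^3-245u^2+1240u+5040 = (-(5/2)u^2+(25/2)u+90)(-2u^2+6u+56) + (0)
Last nonzero remainder: -2u^2+6u+56. Dividing through by -2 gives the monic gcd u^2-3u-28.

u^2-3u-28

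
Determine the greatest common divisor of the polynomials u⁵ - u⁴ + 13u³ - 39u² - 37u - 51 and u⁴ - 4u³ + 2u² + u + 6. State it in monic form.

Euclidean algorithm in ℚ[u]:
  u⁵ - u⁴ + 13u³ - 39u² - 37u - 51 = (u + 3)(u⁴ - 4u³ + 2u² + u + 6) + (23u³ - 46u² - 46u - 69)
  u⁴ - 4u³ + 2u² + u + 6 = ((1/23)u - 2/23)(23u³ - 46u² - 46u - 69) + (0)
Last nonzero remainder: 23u³ - 46u² - 46u - 69. Dividing through by 23 gives the monic gcd u³ - 2u² - 2u - 3.

u³ - 2u² - 2u - 3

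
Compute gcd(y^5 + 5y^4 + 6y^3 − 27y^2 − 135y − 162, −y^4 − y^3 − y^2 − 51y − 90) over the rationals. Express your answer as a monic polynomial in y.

Apply the Euclidean algorithm:
  y^5 + 5y^4 + 6y^3 − 27y^2 − 135y − 162 = (−y − 4)(−y^4 − y^3 − y^2 − 51y − 90) + (y^3 − 82y^2 − 429y − 522)
  −y^4 − y^3 − y^2 − 51y − 90 = (−y − 83)(y^3 − 82y^2 − 429y − 522) + (−7236y^2 − 36180y − 43416)
  y^3 − 82y^2 − 429y − 522 = (−(1/7236)y + 29/2412)(−7236y^2 − 36180y − 43416) + (0)
Last nonzero remainder: −7236y^2 − 36180y − 43416. Dividing through by −7236 gives the monic gcd y^2 + 5y + 6.

y^2 + 5y + 6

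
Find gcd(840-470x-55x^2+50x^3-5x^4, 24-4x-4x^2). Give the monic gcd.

-6+x+x^2

Euclidean algorithm in ℚ[x]:
  -5x^4+50x^3-55x^2-470x+840 = ((5/4)x^2-(55/4)x+35)(-4x^2-4x+24) + (0)
Last nonzero remainder: -4x^2-4x+24. Dividing through by -4 gives the monic gcd x^2+x-6.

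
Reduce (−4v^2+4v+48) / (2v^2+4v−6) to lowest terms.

(−2v+8)/(v−1)

Repeated division with remainder:
  −4v^2+4v+48 = (−2)(2v^2+4v−6) + (12v+36)
  2v^2+4v−6 = ((1/6)v−1/6)(12v+36) + (0)
Last nonzero remainder: 12v+36. Dividing through by 12 gives the monic gcd v+3.
Cancel v+3 from numerator and denominator to get the reduced form.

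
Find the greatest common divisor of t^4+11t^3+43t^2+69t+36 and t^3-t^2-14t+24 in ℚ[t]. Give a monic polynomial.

Repeated division with remainder:
  t^4+11t^3+43t^2+69t+36 = (t+12)(t^3-t^2-14t+24) + (69t^2+213t-252)
  t^3-t^2-14t+24 = ((1/69)t-94/1587)(69t^2+213t-252) + ((1200/529)t+4800/529)
  69t^2+213t-252 = ((12167/400)t-11109/400)((1200/529)t+4800/529) + (0)
Last nonzero remainder: (1200/529)t+4800/529. Dividing through by 1200/529 gives the monic gcd t+4.

t+4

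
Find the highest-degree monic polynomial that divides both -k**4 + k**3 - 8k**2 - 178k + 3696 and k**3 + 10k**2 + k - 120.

k + 8

Repeated division with remainder:
  -k**4 + k**3 - 8k**2 - 178k + 3696 = (-k + 11)(k**3 + 10k**2 + k - 120) + (-117k**2 - 309k + 5016)
  k**3 + 10k**2 + k - 120 = (-(1/117)k - 287/4563)(-117k**2 - 309k + 5016) + ((37168/1521)k + 297344/1521)
  -117k**2 - 309k + 5016 = (-(177957/37168)k + 953667/37168)((37168/1521)k + 297344/1521) + (0)
Last nonzero remainder: (37168/1521)k + 297344/1521. Dividing through by 37168/1521 gives the monic gcd k + 8.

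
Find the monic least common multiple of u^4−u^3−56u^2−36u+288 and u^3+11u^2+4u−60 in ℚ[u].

u^5+9u^4−66u^3−596u^2−72u+2880

Repeated division with remainder:
  u^4−u^3−56u^2−36u+288 = (u−12)(u^3+11u^2+4u−60) + (72u^2+72u−432)
  u^3+11u^2+4u−60 = ((1/72)u+5/36)(72u^2+72u−432) + (0)
Last nonzero remainder: 72u^2+72u−432. Dividing through by 72 gives the monic gcd u^2+u−6.
Then lcm(f, g) = f·g / gcd(f, g); expanding and making the result monic gives the answer.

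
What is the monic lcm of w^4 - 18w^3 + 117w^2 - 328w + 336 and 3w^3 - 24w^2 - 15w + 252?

w^5 - 15w^4 + 63w^3 + 23w^2 - 648w + 1008

Apply the Euclidean algorithm:
  w^4 - 18w^3 + 117w^2 - 328w + 336 = ((1/3)w - 10/3)(3w^3 - 24w^2 - 15w + 252) + (42w^2 - 462w + 1176)
  3w^3 - 24w^2 - 15w + 252 = ((1/14)w + 3/14)(42w^2 - 462w + 1176) + (0)
Last nonzero remainder: 42w^2 - 462w + 1176. Dividing through by 42 gives the monic gcd w^2 - 11w + 28.
Then lcm(f, g) = f·g / gcd(f, g); expanding and making the result monic gives the answer.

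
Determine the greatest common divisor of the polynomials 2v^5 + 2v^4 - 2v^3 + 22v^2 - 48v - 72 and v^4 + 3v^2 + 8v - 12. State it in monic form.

Apply the Euclidean algorithm:
  2v^5 + 2v^4 - 2v^3 + 22v^2 - 48v - 72 = (2v + 2)(v^4 + 3v^2 + 8v - 12) + (-8v^3 - 40v - 48)
  v^4 + 3v^2 + 8v - 12 = (-(1/8)v)(-8v^3 - 40v - 48) + (-2v^2 + 2v - 12)
  -8v^3 - 40v - 48 = (4v + 4)(-2v^2 + 2v - 12) + (0)
Last nonzero remainder: -2v^2 + 2v - 12. Dividing through by -2 gives the monic gcd v^2 - v + 6.

v^2 - v + 6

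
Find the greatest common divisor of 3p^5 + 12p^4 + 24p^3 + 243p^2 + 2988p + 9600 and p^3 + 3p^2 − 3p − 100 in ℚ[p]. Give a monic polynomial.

p^2 + 7p + 25

Repeated division with remainder:
  3p^5 + 12p^4 + 24p^3 + 243p^2 + 2988p + 9600 = (3p^2 + 3p + 24)(p^3 + 3p^2 − 3p − 100) + (480p^2 + 3360p + 12000)
  p^3 + 3p^2 − 3p − 100 = ((1/480)p − 1/120)(480p^2 + 3360p + 12000) + (0)
Last nonzero remainder: 480p^2 + 3360p + 12000. Dividing through by 480 gives the monic gcd p^2 + 7p + 25.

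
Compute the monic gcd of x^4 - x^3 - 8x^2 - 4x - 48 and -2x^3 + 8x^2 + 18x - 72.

x^2 - x - 12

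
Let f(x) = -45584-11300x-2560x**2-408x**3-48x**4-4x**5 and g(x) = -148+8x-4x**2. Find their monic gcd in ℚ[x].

Repeated division with remainder:
  -4x**5-48x**4-408x**3-2560x**2-11300x-45584 = (x**3+14x**2+93x+308)(-4x**2+8x-148) + (0)
Last nonzero remainder: -4x**2+8x-148. Dividing through by -4 gives the monic gcd x**2-2x+37.

37-2x+x**2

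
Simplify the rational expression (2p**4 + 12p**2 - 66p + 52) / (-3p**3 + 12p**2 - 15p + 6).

Repeated division with remainder:
  2p**4 + 12p**2 - 66p + 52 = (-(2/3)p - 8/3)(-3p**3 + 12p**2 - 15p + 6) + (34p**2 - 102p + 68)
  -3p**3 + 12p**2 - 15p + 6 = (-(3/34)p + 3/34)(34p**2 - 102p + 68) + (0)
Last nonzero remainder: 34p**2 - 102p + 68. Dividing through by 34 gives the monic gcd p**2 - 3p + 2.
Cancel p**2 - 3p + 2 from numerator and denominator to get the reduced form.

(-2p**2 - 6p - 26)/(3p - 3)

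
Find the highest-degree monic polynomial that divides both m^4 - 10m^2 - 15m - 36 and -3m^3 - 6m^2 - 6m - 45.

m + 3

Repeated division with remainder:
  m^4 - 10m^2 - 15m - 36 = (-(1/3)m + 2/3)(-3m^3 - 6m^2 - 6m - 45) + (-8m^2 - 26m - 6)
  -3m^3 - 6m^2 - 6m - 45 = ((3/8)m - 15/32)(-8m^2 - 26m - 6) + (-(255/16)m - 765/16)
  -8m^2 - 26m - 6 = ((128/255)m + 32/255)(-(255/16)m - 765/16) + (0)
Last nonzero remainder: -(255/16)m - 765/16. Dividing through by -255/16 gives the monic gcd m + 3.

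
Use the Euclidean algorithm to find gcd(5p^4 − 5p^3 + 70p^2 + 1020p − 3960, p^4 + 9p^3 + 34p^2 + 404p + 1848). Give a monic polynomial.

Repeated division with remainder:
  5p^4 − 5p^3 + 70p^2 + 1020p − 3960 = (5)(p^4 + 9p^3 + 34p^2 + 404p + 1848) + (−50p^3 − 100p^2 − 1000p − 13200)
  p^4 + 9p^3 + 34p^2 + 404p + 1848 = (−(1/50)p − 7/50)(−50p^3 − 100p^2 − 1000p − 13200) + (0)
Last nonzero remainder: −50p^3 − 100p^2 − 1000p − 13200. Dividing through by −50 gives the monic gcd p^3 + 2p^2 + 20p + 264.

p^3 + 2p^2 + 20p + 264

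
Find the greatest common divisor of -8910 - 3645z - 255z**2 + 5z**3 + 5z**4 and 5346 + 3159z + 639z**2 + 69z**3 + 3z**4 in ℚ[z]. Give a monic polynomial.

162 + 81z + 12z**2 + z**3

By polynomial division,
  5z**4 + 5z**3 - 255z**2 - 3645z - 8910 = (5/3)(3z**4 + 69z**3 + 639z**2 + 3159z + 5346) + (-110z**3 - 1320z**2 - 8910z - 17820)
  3z**4 + 69z**3 + 639z**2 + 3159z + 5346 = (-(3/110)z - 3/10)(-110z**3 - 1320z**2 - 8910z - 17820) + (0)
Last nonzero remainder: -110z**3 - 1320z**2 - 8910z - 17820. Dividing through by -110 gives the monic gcd z**3 + 12z**2 + 81z + 162.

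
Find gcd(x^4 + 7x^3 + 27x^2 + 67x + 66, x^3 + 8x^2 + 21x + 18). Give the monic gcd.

x^2 + 5x + 6

Repeated division with remainder:
  x^4 + 7x^3 + 27x^2 + 67x + 66 = (x − 1)(x^3 + 8x^2 + 21x + 18) + (14x^2 + 70x + 84)
  x^3 + 8x^2 + 21x + 18 = ((1/14)x + 3/14)(14x^2 + 70x + 84) + (0)
Last nonzero remainder: 14x^2 + 70x + 84. Dividing through by 14 gives the monic gcd x^2 + 5x + 6.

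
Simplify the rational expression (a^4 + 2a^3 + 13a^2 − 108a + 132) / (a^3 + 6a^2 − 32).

Euclidean algorithm in ℚ[a]:
  a^4 + 2a^3 + 13a^2 − 108a + 132 = (a − 4)(a^3 + 6a^2 − 32) + (37a^2 − 76a + 4)
  a^3 + 6a^2 − 32 = ((1/37)a + 298/1369)(37a^2 − 76a + 4) + ((22500/1369)a − 45000/1369)
  37a^2 − 76a + 4 = ((50653/22500)a − 1369/11250)((22500/1369)a − 45000/1369) + (0)
Last nonzero remainder: (22500/1369)a − 45000/1369. Dividing through by 22500/1369 gives the monic gcd a − 2.
Cancel a − 2 from numerator and denominator to get the reduced form.

(a^3 + 4a^2 + 21a − 66)/(a^2 + 8a + 16)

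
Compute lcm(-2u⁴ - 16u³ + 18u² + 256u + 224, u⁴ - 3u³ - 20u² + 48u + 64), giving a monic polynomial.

u⁵ + 4u⁴ - 41u³ - 92u² + 400u + 448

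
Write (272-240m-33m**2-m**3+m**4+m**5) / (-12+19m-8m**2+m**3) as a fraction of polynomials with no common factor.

Repeated division with remainder:
  m**5+m**4-m**3-33m**2-240m+272 = (m**2+9m+52)(m**3-8m**2+19m-12) + (224m**2-1120m+896)
  m**3-8m**2+19m-12 = ((1/224)m-3/224)(224m**2-1120m+896) + (0)
Last nonzero remainder: 224m**2-1120m+896. Dividing through by 224 gives the monic gcd m**2-5m+4.
Cancel m**2-5m+4 from numerator and denominator to get the reduced form.

(68+25m+6m**2+m**3)/(-3+m)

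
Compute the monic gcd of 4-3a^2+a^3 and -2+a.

-2+a

Repeated division with remainder:
  a^3-3a^2+4 = (a^2-a-2)(a-2) + (0)
The last nonzero remainder a-2 is already monic.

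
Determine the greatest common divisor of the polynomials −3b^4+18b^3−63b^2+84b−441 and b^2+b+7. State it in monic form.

b^2+b+7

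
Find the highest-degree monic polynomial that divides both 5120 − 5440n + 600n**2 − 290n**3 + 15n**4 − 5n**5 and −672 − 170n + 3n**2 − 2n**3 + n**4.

Repeated division with remainder:
  −5n**5 + 15n**4 − 290n**3 + 600n**2 − 5440n + 5120 = (−5n + 5)(n**4 − 2n**3 + 3n**2 − 170n − 672) + (−265n**3 − 265n**2 − 7950n + 8480)
  n**4 − 2n**3 + 3n**2 − 170n − 672 = (−(1/265)n + 3/265)(−265n**3 − 265n**2 − 7950n + 8480) + (−24n**2 − 48n − 768)
  −265n**3 − 265n**2 − 7950n + 8480 = ((265/24)n − 265/24)(−24n**2 − 48n − 768) + (0)
Last nonzero remainder: −24n**2 − 48n − 768. Dividing through by −24 gives the monic gcd n**2 + 2n + 32.

32 + 2n + n**2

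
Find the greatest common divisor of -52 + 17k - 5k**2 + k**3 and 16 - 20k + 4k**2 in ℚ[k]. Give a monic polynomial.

-4 + k

Euclidean algorithm in ℚ[k]:
  k**3 - 5k**2 + 17k - 52 = ((1/4)k)(4k**2 - 20k + 16) + (13k - 52)
  4k**2 - 20k + 16 = ((4/13)k - 4/13)(13k - 52) + (0)
Last nonzero remainder: 13k - 52. Dividing through by 13 gives the monic gcd k - 4.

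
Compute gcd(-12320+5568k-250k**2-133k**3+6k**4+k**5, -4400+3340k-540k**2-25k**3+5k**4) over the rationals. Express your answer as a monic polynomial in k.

-44+7k+k**2

Repeated division with remainder:
  k**5+6k**4-133k**3-250k**2+5568k-12320 = ((1/5)k+11/5)(5k**4-25k**3-540k**2+3340k-4400) + (30k**3+270k**2-900k-2640)
  5k**4-25k**3-540k**2+3340k-4400 = ((1/6)k-7/3)(30k**3+270k**2-900k-2640) + (240k**2+1680k-10560)
  30k**3+270k**2-900k-2640 = ((1/8)k+1/4)(240k**2+1680k-10560) + (0)
Last nonzero remainder: 240k**2+1680k-10560. Dividing through by 240 gives the monic gcd k**2+7k-44.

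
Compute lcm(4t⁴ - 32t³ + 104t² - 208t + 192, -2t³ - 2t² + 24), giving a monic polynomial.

Repeated division with remainder:
  4t⁴ - 32t³ + 104t² - 208t + 192 = (-2t + 18)(-2t³ - 2t² + 24) + (140t² - 160t - 240)
  -2t³ - 2t² + 24 = (-(1/70)t - 3/98)(140t² - 160t - 240) + (-(408/49)t + 816/49)
  140t² - 160t - 240 = (-(1715/102)t - 245/17)(-(408/49)t + 816/49) + (0)
Last nonzero remainder: -(408/49)t + 816/49. Dividing through by -408/49 gives the monic gcd t - 2.
Then lcm(f, g) = f·g / gcd(f, g); expanding and making the result monic gives the answer.

t⁶ - 5t⁵ + 8t⁴ - 22t³ + 48t² - 168t + 288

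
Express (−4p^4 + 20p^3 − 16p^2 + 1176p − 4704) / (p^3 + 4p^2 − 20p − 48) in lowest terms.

By polynomial division,
  −4p^4 + 20p^3 − 16p^2 + 1176p − 4704 = (−4p + 36)(p^3 + 4p^2 − 20p − 48) + (−240p^2 + 1704p − 2976)
  p^3 + 4p^2 − 20p − 48 = (−(1/240)p − 37/800)(−240p^2 + 1704p − 2976) + ((4641/100)p − 4641/25)
  −240p^2 + 1704p − 2976 = (−(8000/1547)p + 24800/1547)((4641/100)p − 4641/25) + (0)
Last nonzero remainder: (4641/100)p − 4641/25. Dividing through by 4641/100 gives the monic gcd p − 4.
Cancel p − 4 from numerator and denominator to get the reduced form.

(−4p^3 + 4p^2 + 1176)/(p^2 + 8p + 12)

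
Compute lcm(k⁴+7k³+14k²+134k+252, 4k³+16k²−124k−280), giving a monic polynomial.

Euclidean algorithm in ℚ[k]:
  k⁴+7k³+14k²+134k+252 = ((1/4)k+3/4)(4k³+16k²−124k−280) + (33k²+297k+462)
  4k³+16k²−124k−280 = ((4/33)k−20/33)(33k²+297k+462) + (0)
Last nonzero remainder: 33k²+297k+462. Dividing through by 33 gives the monic gcd k²+9k+14.
Then lcm(f, g) = f·g / gcd(f, g); expanding and making the result monic gives the answer.

k⁵+2k⁴−21k³+64k²−418k−1260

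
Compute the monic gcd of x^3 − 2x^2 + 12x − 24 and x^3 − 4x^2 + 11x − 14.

Repeated division with remainder:
  x^3 − 2x^2 + 12x − 24 = (x^3 − 4x^2 + 11x − 14) + (2x^2 + x − 10)
  x^3 − 4x^2 + 11x − 14 = ((1/2)x − 9/4)(2x^2 + x − 10) + ((73/4)x − 73/2)
  2x^2 + x − 10 = ((8/73)x + 20/73)((73/4)x − 73/2) + (0)
Last nonzero remainder: (73/4)x − 73/2. Dividing through by 73/4 gives the monic gcd x − 2.

x − 2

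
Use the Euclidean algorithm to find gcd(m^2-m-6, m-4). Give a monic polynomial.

Euclidean algorithm in ℚ[m]:
  m^2-m-6 = (m+3)(m-4) + (6)
  m-4 = ((1/6)m-2/3)(6) + (0)
The last nonzero remainder is the constant 6, so the polynomials are coprime and gcd = 1.

1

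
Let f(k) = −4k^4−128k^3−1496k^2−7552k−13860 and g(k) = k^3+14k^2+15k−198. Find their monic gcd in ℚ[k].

Apply the Euclidean algorithm:
  −4k^4−128k^3−1496k^2−7552k−13860 = (−4k−72)(k^3+14k^2+15k−198) + (−428k^2−7264k−28116)
  k^3+14k^2+15k−198 = (−(1/428)k+159/22898)(−428k^2−7264k−28116) + (−(2880/11449)k−31680/11449)
  −428k^2−7264k−28116 = ((1225043/720)k+812879/80)(−(2880/11449)k−31680/11449) + (0)
Last nonzero remainder: −(2880/11449)k−31680/11449. Dividing through by −2880/11449 gives the monic gcd k+11.

k+11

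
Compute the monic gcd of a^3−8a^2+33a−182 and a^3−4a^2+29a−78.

a^2−a+26

Apply the Euclidean algorithm:
  a^3−8a^2+33a−182 = (a^3−4a^2+29a−78) + (−4a^2+4a−104)
  a^3−4a^2+29a−78 = (−(1/4)a+3/4)(−4a^2+4a−104) + (0)
Last nonzero remainder: −4a^2+4a−104. Dividing through by −4 gives the monic gcd a^2−a+26.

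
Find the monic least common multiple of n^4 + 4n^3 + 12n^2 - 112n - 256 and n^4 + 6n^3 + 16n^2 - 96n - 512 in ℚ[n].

n^5 + 8n^4 + 28n^3 - 64n^2 - 704n - 1024

By polynomial division,
  n^4 + 4n^3 + 12n^2 - 112n - 256 = (n^4 + 6n^3 + 16n^2 - 96n - 512) + (-2n^3 - 4n^2 - 16n + 256)
  n^4 + 6n^3 + 16n^2 - 96n - 512 = (-(1/2)n - 2)(-2n^3 - 4n^2 - 16n + 256) + (0)
Last nonzero remainder: -2n^3 - 4n^2 - 16n + 256. Dividing through by -2 gives the monic gcd n^3 + 2n^2 + 8n - 128.
Then lcm(f, g) = f·g / gcd(f, g); expanding and making the result monic gives the answer.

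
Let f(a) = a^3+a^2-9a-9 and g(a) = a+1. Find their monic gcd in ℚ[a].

a+1

Euclidean algorithm in ℚ[a]:
  a^3+a^2-9a-9 = (a^2-9)(a+1) + (0)
The last nonzero remainder a+1 is already monic.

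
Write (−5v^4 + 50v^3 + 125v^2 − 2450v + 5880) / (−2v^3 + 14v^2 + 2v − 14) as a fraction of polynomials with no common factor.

Euclidean algorithm in ℚ[v]:
  −5v^4 + 50v^3 + 125v^2 − 2450v + 5880 = ((5/2)v − 15/2)(−2v^3 + 14v^2 + 2v − 14) + (225v^2 − 2400v + 5775)
  −2v^3 + 14v^2 + 2v − 14 = (−(2/225)v − 22/675)(225v^2 − 2400v + 5775) + (−(224/9)v + 1568/9)
  225v^2 − 2400v + 5775 = (−(2025/224)v + 7425/224)(−(224/9)v + 1568/9) + (0)
Last nonzero remainder: −(224/9)v + 1568/9. Dividing through by −224/9 gives the monic gcd v − 7.
Cancel v − 7 from numerator and denominator to get the reduced form.

(5v^3 − 15v^2 − 230v + 840)/(2v^2 − 2)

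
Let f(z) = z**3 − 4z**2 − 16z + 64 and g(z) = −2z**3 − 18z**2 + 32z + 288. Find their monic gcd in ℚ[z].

Repeated division with remainder:
  z**3 − 4z**2 − 16z + 64 = (−1/2)(−2z**3 − 18z**2 + 32z + 288) + (−13z**2 + 208)
  −2z**3 − 18z**2 + 32z + 288 = ((2/13)z + 18/13)(−13z**2 + 208) + (0)
Last nonzero remainder: −13z**2 + 208. Dividing through by −13 gives the monic gcd z**2 − 16.

z**2 − 16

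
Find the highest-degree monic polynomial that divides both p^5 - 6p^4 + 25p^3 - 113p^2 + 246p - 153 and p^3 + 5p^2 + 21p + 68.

p^2 + p + 17

Euclidean algorithm in ℚ[p]:
  p^5 - 6p^4 + 25p^3 - 113p^2 + 246p - 153 = (p^2 - 11p + 59)(p^3 + 5p^2 + 21p + 68) + (-245p^2 - 245p - 4165)
  p^3 + 5p^2 + 21p + 68 = (-(1/245)p - 4/245)(-245p^2 - 245p - 4165) + (0)
Last nonzero remainder: -245p^2 - 245p - 4165. Dividing through by -245 gives the monic gcd p^2 + p + 17.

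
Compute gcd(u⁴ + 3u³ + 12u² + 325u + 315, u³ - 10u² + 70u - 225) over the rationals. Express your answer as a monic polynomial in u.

u² - 5u + 45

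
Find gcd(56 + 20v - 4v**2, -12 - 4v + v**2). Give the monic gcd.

Repeated division with remainder:
  -4v**2 + 20v + 56 = (-4)(v**2 - 4v - 12) + (4v + 8)
  v**2 - 4v - 12 = ((1/4)v - 3/2)(4v + 8) + (0)
Last nonzero remainder: 4v + 8. Dividing through by 4 gives the monic gcd v + 2.

2 + v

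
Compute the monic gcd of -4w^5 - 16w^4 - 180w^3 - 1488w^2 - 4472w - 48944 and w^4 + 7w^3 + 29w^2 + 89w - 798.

w^3 + 10w^2 + 59w + 266

By polynomial division,
  -4w^5 - 16w^4 - 180w^3 - 1488w^2 - 4472w - 48944 = (-4w + 12)(w^4 + 7w^3 + 29w^2 + 89w - 798) + (-148w^3 - 1480w^2 - 8732w - 39368)
  w^4 + 7w^3 + 29w^2 + 89w - 798 = (-(1/148)w + 3/148)(-148w^3 - 1480w^2 - 8732w - 39368) + (0)
Last nonzero remainder: -148w^3 - 1480w^2 - 8732w - 39368. Dividing through by -148 gives the monic gcd w^3 + 10w^2 + 59w + 266.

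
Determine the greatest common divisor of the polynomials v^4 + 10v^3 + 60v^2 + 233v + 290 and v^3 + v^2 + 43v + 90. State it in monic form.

v + 2

By polynomial division,
  v^4 + 10v^3 + 60v^2 + 233v + 290 = (v + 9)(v^3 + v^2 + 43v + 90) + (8v^2 − 244v − 520)
  v^3 + v^2 + 43v + 90 = ((1/8)v + 63/16)(8v^2 − 244v − 520) + ((4275/4)v + 4275/2)
  8v^2 − 244v − 520 = ((32/4275)v − 208/855)((4275/4)v + 4275/2) + (0)
Last nonzero remainder: (4275/4)v + 4275/2. Dividing through by 4275/4 gives the monic gcd v + 2.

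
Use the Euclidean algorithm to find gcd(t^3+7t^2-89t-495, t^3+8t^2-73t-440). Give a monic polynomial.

Euclidean algorithm in ℚ[t]:
  t^3+7t^2-89t-495 = (t^3+8t^2-73t-440) + (-t^2-16t-55)
  t^3+8t^2-73t-440 = (-t+8)(-t^2-16t-55) + (0)
Last nonzero remainder: -t^2-16t-55. Dividing through by -1 gives the monic gcd t^2+16t+55.

t^2+16t+55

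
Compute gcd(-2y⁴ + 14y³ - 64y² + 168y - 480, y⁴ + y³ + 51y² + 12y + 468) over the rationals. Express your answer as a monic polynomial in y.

y² + 12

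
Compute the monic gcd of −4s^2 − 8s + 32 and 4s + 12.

1

Euclidean algorithm in ℚ[s]:
  −4s^2 − 8s + 32 = (−s + 1)(4s + 12) + (20)
  4s + 12 = ((1/5)s + 3/5)(20) + (0)
The last nonzero remainder is the constant 20, so the polynomials are coprime and gcd = 1.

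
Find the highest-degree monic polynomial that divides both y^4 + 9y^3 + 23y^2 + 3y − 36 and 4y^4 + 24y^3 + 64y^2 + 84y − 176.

By polynomial division,
  y^4 + 9y^3 + 23y^2 + 3y − 36 = (1/4)(4y^4 + 24y^3 + 64y^2 + 84y − 176) + (3y^3 + 7y^2 − 18y + 8)
  4y^4 + 24y^3 + 64y^2 + 84y − 176 = ((4/3)y + 44/9)(3y^3 + 7y^2 − 18y + 8) + ((484/9)y^2 + (484/3)y − 1936/9)
  3y^3 + 7y^2 − 18y + 8 = ((27/484)y − 9/242)((484/9)y^2 + (484/3)y − 1936/9) + (0)
Last nonzero remainder: (484/9)y^2 + (484/3)y − 1936/9. Dividing through by 484/9 gives the monic gcd y^2 + 3y − 4.

y^2 + 3y − 4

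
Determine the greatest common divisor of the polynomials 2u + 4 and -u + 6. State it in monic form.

1

By polynomial division,
  2u + 4 = (-2)(-u + 6) + (16)
  -u + 6 = (-(1/16)u + 3/8)(16) + (0)
The last nonzero remainder is the constant 16, so the polynomials are coprime and gcd = 1.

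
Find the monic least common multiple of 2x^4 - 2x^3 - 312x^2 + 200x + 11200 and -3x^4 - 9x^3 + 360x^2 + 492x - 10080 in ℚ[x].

x^5 - 7x^4 - 150x^3 + 1036x^2 + 5000x - 33600

By polynomial division,
  2x^4 - 2x^3 - 312x^2 + 200x + 11200 = (-2/3)(-3x^4 - 9x^3 + 360x^2 + 492x - 10080) + (-8x^3 - 72x^2 + 528x + 4480)
  -3x^4 - 9x^3 + 360x^2 + 492x - 10080 = ((3/8)x - 9/4)(-8x^3 - 72x^2 + 528x + 4480) + (0)
Last nonzero remainder: -8x^3 - 72x^2 + 528x + 4480. Dividing through by -8 gives the monic gcd x^3 + 9x^2 - 66x - 560.
Then lcm(f, g) = f·g / gcd(f, g); expanding and making the result monic gives the answer.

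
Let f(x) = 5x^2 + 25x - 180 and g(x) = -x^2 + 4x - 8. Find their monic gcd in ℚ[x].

1

Repeated division with remainder:
  5x^2 + 25x - 180 = (-5)(-x^2 + 4x - 8) + (45x - 220)
  -x^2 + 4x - 8 = (-(1/45)x - 8/405)(45x - 220) + (-1000/81)
  45x - 220 = (-(729/200)x + 891/50)(-1000/81) + (0)
The last nonzero remainder is the constant -1000/81, so the polynomials are coprime and gcd = 1.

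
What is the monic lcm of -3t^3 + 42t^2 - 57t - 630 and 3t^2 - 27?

Apply the Euclidean algorithm:
  -3t^3 + 42t^2 - 57t - 630 = (-t + 14)(3t^2 - 27) + (-84t - 252)
  3t^2 - 27 = (-(1/28)t + 3/28)(-84t - 252) + (0)
Last nonzero remainder: -84t - 252. Dividing through by -84 gives the monic gcd t + 3.
Then lcm(f, g) = f·g / gcd(f, g); expanding and making the result monic gives the answer.

t^4 - 17t^3 + 61t^2 + 153t - 630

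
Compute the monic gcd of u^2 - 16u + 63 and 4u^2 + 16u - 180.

Apply the Euclidean algorithm:
  u^2 - 16u + 63 = (1/4)(4u^2 + 16u - 180) + (-20u + 108)
  4u^2 + 16u - 180 = (-(1/5)u - 47/25)(-20u + 108) + (576/25)
  -20u + 108 = (-(125/144)u + 75/16)(576/25) + (0)
The last nonzero remainder is the constant 576/25, so the polynomials are coprime and gcd = 1.

1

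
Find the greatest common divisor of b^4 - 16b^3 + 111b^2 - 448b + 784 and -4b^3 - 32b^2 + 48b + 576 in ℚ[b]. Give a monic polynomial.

b - 4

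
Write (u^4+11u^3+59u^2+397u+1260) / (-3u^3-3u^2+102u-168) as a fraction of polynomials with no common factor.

Repeated division with remainder:
  u^4+11u^3+59u^2+397u+1260 = (-(1/3)u-10/3)(-3u^3-3u^2+102u-168) + (83u^2+681u+700)
  -3u^3-3u^2+102u-168 = (-(3/83)u+1794/6889)(83u^2+681u+700) + (-(344736/6889)u-2413152/6889)
  83u^2+681u+700 = (-(571787/344736)u-172225/86184)(-(344736/6889)u-2413152/6889) + (0)
Last nonzero remainder: -(344736/6889)u-2413152/6889. Dividing through by -344736/6889 gives the monic gcd u+7.
Cancel u+7 from numerator and denominator to get the reduced form.

(-u^3-4u^2-31u-180)/(3u^2-18u+24)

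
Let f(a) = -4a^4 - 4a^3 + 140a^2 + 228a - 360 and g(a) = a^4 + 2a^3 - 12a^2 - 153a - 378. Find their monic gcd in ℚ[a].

a^2 - 3a - 18

Apply the Euclidean algorithm:
  -4a^4 - 4a^3 + 140a^2 + 228a - 360 = (-4)(a^4 + 2a^3 - 12a^2 - 153a - 378) + (4a^3 + 92a^2 - 384a - 1872)
  a^4 + 2a^3 - 12a^2 - 153a - 378 = ((1/4)a - 21/4)(4a^3 + 92a^2 - 384a - 1872) + (567a^2 - 1701a - 10206)
  4a^3 + 92a^2 - 384a - 1872 = ((4/567)a + 104/567)(567a^2 - 1701a - 10206) + (0)
Last nonzero remainder: 567a^2 - 1701a - 10206. Dividing through by 567 gives the monic gcd a^2 - 3a - 18.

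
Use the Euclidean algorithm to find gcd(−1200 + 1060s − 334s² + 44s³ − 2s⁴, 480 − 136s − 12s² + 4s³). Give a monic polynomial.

Apply the Euclidean algorithm:
  −2s⁴ + 44s³ − 334s² + 1060s − 1200 = (−(1/2)s + 19/2)(4s³ − 12s² − 136s + 480) + (−288s² + 2592s − 5760)
  4s³ − 12s² − 136s + 480 = (−(1/72)s − 1/12)(−288s² + 2592s − 5760) + (0)
Last nonzero remainder: −288s² + 2592s − 5760. Dividing through by −288 gives the monic gcd s² − 9s + 20.

20 − 9s + s²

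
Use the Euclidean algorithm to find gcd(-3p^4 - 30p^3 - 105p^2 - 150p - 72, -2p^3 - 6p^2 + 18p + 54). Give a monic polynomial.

Euclidean algorithm in ℚ[p]:
  -3p^4 - 30p^3 - 105p^2 - 150p - 72 = ((3/2)p + 21/2)(-2p^3 - 6p^2 + 18p + 54) + (-69p^2 - 420p - 639)
  -2p^3 - 6p^2 + 18p + 54 = ((2/69)p - 142/1587)(-69p^2 - 420p - 639) + (-(560/529)p - 1680/529)
  -69p^2 - 420p - 639 = ((36501/560)p + 112677/560)(-(560/529)p - 1680/529) + (0)
Last nonzero remainder: -(560/529)p - 1680/529. Dividing through by -560/529 gives the monic gcd p + 3.

p + 3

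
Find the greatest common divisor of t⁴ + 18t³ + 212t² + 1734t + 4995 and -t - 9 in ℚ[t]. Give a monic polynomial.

By polynomial division,
  t⁴ + 18t³ + 212t² + 1734t + 4995 = (-t³ - 9t² - 131t - 555)(-t - 9) + (0)
Last nonzero remainder: -t - 9. Dividing through by -1 gives the monic gcd t + 9.

t + 9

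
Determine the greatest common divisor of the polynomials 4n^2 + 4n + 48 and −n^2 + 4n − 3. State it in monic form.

By polynomial division,
  4n^2 + 4n + 48 = (−4)(−n^2 + 4n − 3) + (20n + 36)
  −n^2 + 4n − 3 = (−(1/20)n + 29/100)(20n + 36) + (−336/25)
  20n + 36 = (−(125/84)n − 75/28)(−336/25) + (0)
The last nonzero remainder is the constant −336/25, so the polynomials are coprime and gcd = 1.

1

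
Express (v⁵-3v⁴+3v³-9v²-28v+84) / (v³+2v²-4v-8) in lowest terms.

(v³-3v²+7v-21)/(v+2)

Repeated division with remainder:
  v⁵-3v⁴+3v³-9v²-28v+84 = (v²-5v+17)(v³+2v²-4v-8) + (-55v²+220)
  v³+2v²-4v-8 = (-(1/55)v-2/55)(-55v²+220) + (0)
Last nonzero remainder: -55v²+220. Dividing through by -55 gives the monic gcd v²-4.
Cancel v²-4 from numerator and denominator to get the reduced form.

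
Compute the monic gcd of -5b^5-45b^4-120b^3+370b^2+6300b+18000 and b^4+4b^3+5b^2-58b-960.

b^2+b-30

Repeated division with remainder:
  -5b^5-45b^4-120b^3+370b^2+6300b+18000 = (-5b-25)(b^4+4b^3+5b^2-58b-960) + (5b^3+205b^2+50b-6000)
  b^4+4b^3+5b^2-58b-960 = ((1/5)b-37/5)(5b^3+205b^2+50b-6000) + (1512b^2+1512b-45360)
  5b^3+205b^2+50b-6000 = ((5/1512)b+25/189)(1512b^2+1512b-45360) + (0)
Last nonzero remainder: 1512b^2+1512b-45360. Dividing through by 1512 gives the monic gcd b^2+b-30.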